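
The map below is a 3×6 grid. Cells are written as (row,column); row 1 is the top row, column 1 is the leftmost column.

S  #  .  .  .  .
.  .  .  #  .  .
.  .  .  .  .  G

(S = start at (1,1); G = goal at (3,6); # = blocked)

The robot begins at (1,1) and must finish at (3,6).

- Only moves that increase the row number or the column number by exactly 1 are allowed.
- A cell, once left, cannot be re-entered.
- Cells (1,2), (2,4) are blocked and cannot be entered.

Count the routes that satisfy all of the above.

3

A right/down-only route from (1,1) to (3,6) makes exactly 2 down-moves and 5 right-moves in some order.
With no other constraints that would be C(7,2) = 21 routes.
Subtract routes through each blocked cell (inclusion–exclusion for overlaps): − through (1,2): 15 − through (2,4): 12 + through (1,2)&(2,4): 9 → 3.
That gives 3 routes.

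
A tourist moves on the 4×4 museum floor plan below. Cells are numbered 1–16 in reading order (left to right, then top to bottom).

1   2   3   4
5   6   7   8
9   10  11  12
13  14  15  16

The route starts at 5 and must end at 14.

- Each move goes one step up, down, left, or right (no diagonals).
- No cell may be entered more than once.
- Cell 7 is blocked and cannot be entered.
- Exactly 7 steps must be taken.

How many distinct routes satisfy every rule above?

4

Need simple routes of exactly 7 moves from 5 to 14 (Manhattan distance 3, so 2 moves are spent on a detour and 2 undoing it).
Enumerating: 5 1 2 6 10 9 13 14 | 5 1 2 6 10 11 15 14 | 5 9 10 11 12 16 15 14 | 5 6 10 11 12 16 15 14.
That gives 4 routes.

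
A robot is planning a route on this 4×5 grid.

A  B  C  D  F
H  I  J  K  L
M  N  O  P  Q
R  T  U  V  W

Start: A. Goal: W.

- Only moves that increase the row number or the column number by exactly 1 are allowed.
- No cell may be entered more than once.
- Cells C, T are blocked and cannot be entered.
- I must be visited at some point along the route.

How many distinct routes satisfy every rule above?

18

A right/down-only route from A to W makes exactly 3 down-moves and 4 right-moves in some order.
With no other constraints that would be C(7,3) = 35 routes.
Split at I and multiply the segment counts (each segment already excludes blocked cells): A→I: 2; I→W: 9; product = 18.
That gives 18 routes.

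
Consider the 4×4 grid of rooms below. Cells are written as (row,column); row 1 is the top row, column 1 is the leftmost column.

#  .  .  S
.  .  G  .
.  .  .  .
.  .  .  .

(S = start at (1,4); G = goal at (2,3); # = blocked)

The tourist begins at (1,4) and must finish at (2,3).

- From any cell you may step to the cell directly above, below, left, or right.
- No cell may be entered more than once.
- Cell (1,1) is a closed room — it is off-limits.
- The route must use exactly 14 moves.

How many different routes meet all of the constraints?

Need simple routes of exactly 14 moves from (1,4) to (2,3) (Manhattan distance 2, so 6 moves are spent on a detour and 6 undoing it).
Enumerating: (1,4) (2,4) (3,4) (4,4) (4,3) (3,3) (3,2) (4,2) (4,1) (3,1) (2,1) (2,2) (1,2) (1,3) (2,3) | (1,4) (1,3) (1,2) (2,2) (2,1) (3,1) (4,1) (4,2) (3,2) (3,3) (4,3) (4,4) (3,4) (2,4) (2,3).
That gives 2 routes.

2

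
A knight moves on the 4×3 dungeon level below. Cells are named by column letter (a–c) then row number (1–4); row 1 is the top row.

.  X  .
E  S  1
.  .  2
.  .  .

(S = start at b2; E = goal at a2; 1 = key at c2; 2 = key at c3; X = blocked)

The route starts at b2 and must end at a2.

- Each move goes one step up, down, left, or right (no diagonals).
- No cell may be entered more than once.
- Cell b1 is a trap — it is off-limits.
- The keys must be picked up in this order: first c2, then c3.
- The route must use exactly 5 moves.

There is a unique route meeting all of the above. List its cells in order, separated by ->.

b2 -> c2 -> c3 -> b3 -> a3 -> a2

The waypoints must appear in the order c2, c3, with no cell reused.
Route from b2: right 1 to c2, down 1 to c3, left 2 to a3, up 1 to a2 — 5 moves in all.
Check: order respected (1 at step 1, 2 at step 2); 5 moves as required.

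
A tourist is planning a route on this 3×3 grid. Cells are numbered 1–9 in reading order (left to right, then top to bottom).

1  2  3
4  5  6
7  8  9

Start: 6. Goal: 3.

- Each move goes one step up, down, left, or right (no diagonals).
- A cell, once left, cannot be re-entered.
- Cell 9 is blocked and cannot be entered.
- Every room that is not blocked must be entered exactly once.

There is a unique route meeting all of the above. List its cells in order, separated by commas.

6, 5, 8, 7, 4, 1, 2, 3

Need to visit all 8 open cells exactly once, starting at 6 and ending at 3.
Cell 8 has only two open neighbours (5 and 7), so the path must pass straight through it: one of those is the cell it's entered from and the other is where it exits.
Route from 6: left 1 to 5, down 1 to 8, left 1 to 7, up 2 to 1, right 2 to 3 — 7 moves in all.
Check: all 8 open cells covered.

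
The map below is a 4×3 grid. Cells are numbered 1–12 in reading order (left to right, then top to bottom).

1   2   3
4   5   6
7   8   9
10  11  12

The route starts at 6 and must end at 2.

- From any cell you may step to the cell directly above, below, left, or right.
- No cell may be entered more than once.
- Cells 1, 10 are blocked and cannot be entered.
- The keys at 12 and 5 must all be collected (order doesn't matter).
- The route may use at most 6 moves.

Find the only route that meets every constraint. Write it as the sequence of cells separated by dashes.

The 6-move cap with required stops at 12, 5 leaves no slack for detours.
Route from 6: 2× down (reaching 12), left to 11, 3× up (reaching 2) — 6 moves in all.
Check: all required cells visited; 6 ≤ 6 moves.

6 - 9 - 12 - 11 - 8 - 5 - 2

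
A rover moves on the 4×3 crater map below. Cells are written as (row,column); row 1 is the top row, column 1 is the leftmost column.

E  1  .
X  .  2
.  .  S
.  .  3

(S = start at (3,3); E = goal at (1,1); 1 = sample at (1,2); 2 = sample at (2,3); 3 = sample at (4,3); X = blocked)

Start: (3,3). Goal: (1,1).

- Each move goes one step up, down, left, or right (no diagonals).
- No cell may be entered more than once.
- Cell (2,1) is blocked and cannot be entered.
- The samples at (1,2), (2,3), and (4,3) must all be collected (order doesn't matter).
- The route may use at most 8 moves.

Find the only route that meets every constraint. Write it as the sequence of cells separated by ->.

(3,3) -> (4,3) -> (4,2) -> (3,2) -> (2,2) -> (2,3) -> (1,3) -> (1,2) -> (1,1)

The budget equals the shortest possible length, so every move has to be on a shortest route through the required cells.
Route from (3,3): down to (4,3), left to (4,2), 2× up (reaching (2,2)), right to (2,3), up to (1,3), 2× left (reaching (1,1)) — 8 moves in all.
Check: all required cells visited; 8 ≤ 8 moves.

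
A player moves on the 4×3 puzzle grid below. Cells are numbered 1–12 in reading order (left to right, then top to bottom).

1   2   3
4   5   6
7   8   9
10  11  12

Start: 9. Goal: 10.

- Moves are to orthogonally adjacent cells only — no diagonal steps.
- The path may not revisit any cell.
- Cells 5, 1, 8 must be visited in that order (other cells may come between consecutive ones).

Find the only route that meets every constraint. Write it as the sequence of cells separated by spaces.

The waypoints must appear in the order 5, 1, 8, with no cell reused.
Route from 9: up 1 to 6, left 1 to 5, up 1 to 2, left 1 to 1, down 2 to 7, right 1 to 8, down 1 to 11, left 1 to 10 — 9 moves in all.
Check: order respected (5 at step 2, 1 at step 4, 8 at step 7).

9 6 5 2 1 4 7 8 11 10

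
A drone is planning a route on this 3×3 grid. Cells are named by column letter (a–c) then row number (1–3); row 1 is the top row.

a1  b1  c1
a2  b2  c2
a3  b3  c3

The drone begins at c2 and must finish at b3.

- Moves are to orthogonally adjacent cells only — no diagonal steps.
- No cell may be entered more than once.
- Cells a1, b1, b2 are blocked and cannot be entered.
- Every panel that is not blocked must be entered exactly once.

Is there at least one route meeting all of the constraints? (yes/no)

Cell c1 has only one open neighbour but is neither the start nor the goal, so a Hamiltonian route would have to both enter and leave it through the same neighbour — impossible without revisiting.

no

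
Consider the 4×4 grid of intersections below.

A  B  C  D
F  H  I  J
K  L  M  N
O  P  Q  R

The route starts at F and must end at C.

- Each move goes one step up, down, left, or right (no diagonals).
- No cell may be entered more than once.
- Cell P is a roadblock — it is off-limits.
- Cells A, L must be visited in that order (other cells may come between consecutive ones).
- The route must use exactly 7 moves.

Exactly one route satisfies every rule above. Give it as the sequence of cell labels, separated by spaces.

F A B H L M I C

The waypoints must appear in the order A, L, with no cell reused.
Route from F: up 1 to A, right 1 to B, down 2 to L, right 1 to M, up 2 to C — 7 moves in all.
Check: order respected (A at step 1, L at step 4); 7 moves as required.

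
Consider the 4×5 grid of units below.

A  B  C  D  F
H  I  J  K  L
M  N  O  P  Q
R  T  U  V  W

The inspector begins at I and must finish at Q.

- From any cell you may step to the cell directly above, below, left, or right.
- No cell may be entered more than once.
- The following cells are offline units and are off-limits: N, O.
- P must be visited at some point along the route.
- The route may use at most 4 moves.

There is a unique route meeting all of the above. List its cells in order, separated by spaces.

I J K P Q

The 4-move cap with required stops at P leaves no slack for detours.
Route from I: 2× right (reaching K), down to P, right to Q — 4 moves in all.
Check: all required cells visited; 4 ≤ 4 moves.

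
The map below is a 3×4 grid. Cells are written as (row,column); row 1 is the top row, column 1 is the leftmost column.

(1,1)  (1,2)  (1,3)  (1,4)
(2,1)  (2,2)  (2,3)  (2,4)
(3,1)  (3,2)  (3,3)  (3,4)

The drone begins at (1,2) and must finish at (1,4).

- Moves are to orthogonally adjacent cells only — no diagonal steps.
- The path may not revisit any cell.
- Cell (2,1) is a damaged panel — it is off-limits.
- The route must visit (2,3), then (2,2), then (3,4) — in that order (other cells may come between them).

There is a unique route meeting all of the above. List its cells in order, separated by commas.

(1,2), (1,3), (2,3), (2,2), (3,2), (3,3), (3,4), (2,4), (1,4)

The waypoints must appear in the order (2,3), (2,2), (3,4), with no cell reused.
Route from (1,2): right to (1,3), down to (2,3), left to (2,2), down to (3,2), 2× right (reaching (3,4)), 2× up (reaching (1,4)) — 8 moves in all.
Check: order respected ((2,3) at step 2, (2,2) at step 3, (3,4) at step 6).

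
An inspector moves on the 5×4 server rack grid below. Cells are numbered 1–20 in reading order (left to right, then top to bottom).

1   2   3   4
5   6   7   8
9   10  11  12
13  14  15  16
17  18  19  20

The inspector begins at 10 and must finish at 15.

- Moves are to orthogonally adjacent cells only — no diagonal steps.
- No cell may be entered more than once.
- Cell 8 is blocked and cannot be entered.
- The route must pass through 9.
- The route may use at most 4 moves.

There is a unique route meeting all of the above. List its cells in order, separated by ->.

10 -> 9 -> 13 -> 14 -> 15

Any route must reach 9 and still end at 15 within 4 moves, so the order of the required stops is forced.
Route from 10: left to 9, down to 13, 2× right (reaching 15) — 4 moves in all.
Check: all required cells visited; 4 ≤ 4 moves.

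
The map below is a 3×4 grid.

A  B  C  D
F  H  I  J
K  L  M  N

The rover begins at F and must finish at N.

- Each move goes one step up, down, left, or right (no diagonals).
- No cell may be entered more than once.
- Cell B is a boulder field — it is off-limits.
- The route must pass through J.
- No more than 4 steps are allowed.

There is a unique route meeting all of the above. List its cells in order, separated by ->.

The 4-move cap with required stops at J leaves no slack for detours.
Route from F: 3× right (reaching J), down to N — 4 moves in all.
Check: all required cells visited; 4 ≤ 4 moves.

F -> H -> I -> J -> N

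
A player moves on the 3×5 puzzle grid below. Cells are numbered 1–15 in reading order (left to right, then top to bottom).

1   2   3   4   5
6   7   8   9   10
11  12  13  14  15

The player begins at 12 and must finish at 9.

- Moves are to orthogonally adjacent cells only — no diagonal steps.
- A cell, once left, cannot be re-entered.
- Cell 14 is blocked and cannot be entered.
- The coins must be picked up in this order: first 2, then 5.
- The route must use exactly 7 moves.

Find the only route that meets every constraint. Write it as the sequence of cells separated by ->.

The waypoints must appear in the order 2, 5, with no cell reused.
Route from 12: up 2 to 2, right 3 to 5, down 1 to 10, left 1 to 9 — 7 moves in all.
Check: order respected (2 at step 2, 5 at step 5); 7 moves as required.

12 -> 7 -> 2 -> 3 -> 4 -> 5 -> 10 -> 9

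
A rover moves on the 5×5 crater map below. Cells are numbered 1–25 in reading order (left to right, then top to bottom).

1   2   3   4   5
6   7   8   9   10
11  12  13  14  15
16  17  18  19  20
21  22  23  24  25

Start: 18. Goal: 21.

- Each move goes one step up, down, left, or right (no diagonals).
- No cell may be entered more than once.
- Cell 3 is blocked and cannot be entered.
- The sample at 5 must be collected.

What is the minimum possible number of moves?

13

Any route passes through 5 somewhere between 18 and 21. Summing Manhattan distances along the two legs (18 → 5 → 21) gives a lower bound of 5 + 8 = 13 moves.
A route of 13 moves achieves this: 18 → 13 → 8 → 9 → 4 → 5 → 10 → 15 → 20 → 25 → 24 → 23 → 22 → 21.
Since 13 matches the lower bound, it is optimal.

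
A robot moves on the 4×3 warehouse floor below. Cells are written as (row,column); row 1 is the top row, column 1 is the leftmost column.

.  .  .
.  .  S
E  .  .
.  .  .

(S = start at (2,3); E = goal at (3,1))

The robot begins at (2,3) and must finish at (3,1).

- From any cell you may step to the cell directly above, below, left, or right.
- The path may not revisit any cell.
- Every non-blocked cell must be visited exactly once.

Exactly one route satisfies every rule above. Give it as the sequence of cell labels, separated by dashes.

(2,3) - (1,3) - (1,2) - (1,1) - (2,1) - (2,2) - (3,2) - (3,3) - (4,3) - (4,2) - (4,1) - (3,1)

Need to visit all 12 open cells exactly once, starting at (2,3) and ending at (3,1).
Route from (2,3): up to (1,3), 2× left (reaching (1,1)), down to (2,1), right to (2,2), down to (3,2), right to (3,3), down to (4,3), 2× left (reaching (4,1)), up to (3,1) — 11 moves in all.
Check: all 12 open cells covered.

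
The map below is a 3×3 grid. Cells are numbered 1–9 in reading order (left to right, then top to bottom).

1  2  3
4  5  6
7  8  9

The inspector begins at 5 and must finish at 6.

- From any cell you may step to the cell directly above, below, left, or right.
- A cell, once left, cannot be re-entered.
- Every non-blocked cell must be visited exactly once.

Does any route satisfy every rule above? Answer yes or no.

Colour the cells like a checkerboard: each orthogonal step flips colour, so a Hamiltonian route alternates colours. Here there are 5 cells of one colour and 4 of the other, with start on the opposite colour to the goal — the counts and endpoints can't be arranged into an alternating sequence of length 9, so no Hamiltonian route exists.

no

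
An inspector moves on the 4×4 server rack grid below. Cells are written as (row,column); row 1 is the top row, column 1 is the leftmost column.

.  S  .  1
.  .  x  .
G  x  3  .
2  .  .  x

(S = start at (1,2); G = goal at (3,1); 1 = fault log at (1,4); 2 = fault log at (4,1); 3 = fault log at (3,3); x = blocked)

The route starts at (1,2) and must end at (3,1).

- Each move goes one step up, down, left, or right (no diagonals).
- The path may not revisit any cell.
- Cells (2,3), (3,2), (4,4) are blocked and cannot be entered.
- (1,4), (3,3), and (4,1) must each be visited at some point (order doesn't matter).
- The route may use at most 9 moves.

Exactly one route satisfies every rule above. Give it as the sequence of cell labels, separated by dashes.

(1,2) - (1,3) - (1,4) - (2,4) - (3,4) - (3,3) - (4,3) - (4,2) - (4,1) - (3,1)

The 9-move cap with required stops at (1,4), (3,3), (4,1) leaves no slack for detours.
Route from (1,2): 2× right (reaching (1,4)), 2× down (reaching (3,4)), left to (3,3), down to (4,3), 2× left (reaching (4,1)), up to (3,1) — 9 moves in all.
Check: all required cells visited; 9 ≤ 9 moves.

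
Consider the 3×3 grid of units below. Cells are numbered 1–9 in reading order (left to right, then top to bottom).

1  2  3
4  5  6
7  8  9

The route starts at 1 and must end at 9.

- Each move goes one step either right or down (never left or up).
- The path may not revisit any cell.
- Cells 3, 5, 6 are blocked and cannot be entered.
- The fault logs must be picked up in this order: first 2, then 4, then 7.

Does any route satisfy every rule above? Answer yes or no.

4 lies to the left of 2, so going from 2 to 4 would need a leftward move — but moves only go right/down, so 2 cannot be visited before 4.

no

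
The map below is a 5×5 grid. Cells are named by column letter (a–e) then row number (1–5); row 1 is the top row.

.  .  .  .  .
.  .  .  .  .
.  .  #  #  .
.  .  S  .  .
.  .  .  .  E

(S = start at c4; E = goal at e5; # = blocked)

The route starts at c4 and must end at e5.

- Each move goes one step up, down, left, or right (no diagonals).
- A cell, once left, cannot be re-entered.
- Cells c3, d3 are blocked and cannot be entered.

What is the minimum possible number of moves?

The Manhattan distance from c4 to e5 is |4−5| + |3−5| = 3, so at least 3 moves are needed.
A route of 3 moves achieves this: c4 → c5 → d5 → e5.
Since 3 matches the lower bound, it is optimal.

3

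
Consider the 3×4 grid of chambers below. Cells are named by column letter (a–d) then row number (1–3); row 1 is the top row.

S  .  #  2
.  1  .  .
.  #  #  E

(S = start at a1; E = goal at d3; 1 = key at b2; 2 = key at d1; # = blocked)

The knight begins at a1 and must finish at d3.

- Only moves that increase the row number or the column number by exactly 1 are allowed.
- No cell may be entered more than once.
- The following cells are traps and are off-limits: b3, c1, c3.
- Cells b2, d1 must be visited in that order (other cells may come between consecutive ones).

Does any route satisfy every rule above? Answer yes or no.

no

d1 lies above b2, so going from b2 to d1 would need an upward move — but moves only go right/down, so b2 cannot be visited before d1.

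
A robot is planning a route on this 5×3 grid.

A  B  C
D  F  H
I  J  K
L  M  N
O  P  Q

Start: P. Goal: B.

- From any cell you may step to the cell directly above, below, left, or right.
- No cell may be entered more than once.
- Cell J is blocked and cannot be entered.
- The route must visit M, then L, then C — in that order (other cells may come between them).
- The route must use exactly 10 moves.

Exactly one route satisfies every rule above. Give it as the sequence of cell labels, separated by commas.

The waypoints must appear in the order M, L, C, with no cell reused.
Route from P: right to Q, up to N, 2× left (reaching L), 2× up (reaching D), 2× right (reaching H), up to C, left to B — 10 moves in all.
Check: order respected (M at step 3, L at step 4, C at step 9); 10 moves as required.

P, Q, N, M, L, I, D, F, H, C, B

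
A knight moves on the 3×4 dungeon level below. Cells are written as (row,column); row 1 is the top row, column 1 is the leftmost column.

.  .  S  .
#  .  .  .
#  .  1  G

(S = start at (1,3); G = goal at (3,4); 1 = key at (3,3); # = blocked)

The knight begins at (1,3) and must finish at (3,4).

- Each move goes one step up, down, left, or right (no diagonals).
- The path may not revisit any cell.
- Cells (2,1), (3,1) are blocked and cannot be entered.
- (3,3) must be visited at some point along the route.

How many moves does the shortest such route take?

3

Any route passes through (3,3) somewhere between (1,3) and (3,4). Summing Manhattan distances along the two legs ((1,3) → (3,3) → (3,4)) gives a lower bound of 2 + 1 = 3 moves.
A route of 3 moves achieves this: (1,3) → (2,3) → (3,3) → (3,4).
Since 3 matches the lower bound, it is optimal.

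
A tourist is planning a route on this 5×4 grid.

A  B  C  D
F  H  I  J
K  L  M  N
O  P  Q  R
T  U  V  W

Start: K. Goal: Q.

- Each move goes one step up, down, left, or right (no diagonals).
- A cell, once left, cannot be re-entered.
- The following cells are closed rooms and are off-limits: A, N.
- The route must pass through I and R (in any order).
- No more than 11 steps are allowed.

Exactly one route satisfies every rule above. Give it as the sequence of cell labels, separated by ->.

K -> F -> H -> I -> M -> L -> P -> U -> V -> W -> R -> Q

The 11-move cap with required stops at I, R leaves no slack for detours.
Route from K: up to F, 2× right (reaching I), down to M, left to L, 2× down (reaching U), 2× right (reaching W), up to R, left to Q — 11 moves in all.
Check: all required cells visited; 11 ≤ 11 moves.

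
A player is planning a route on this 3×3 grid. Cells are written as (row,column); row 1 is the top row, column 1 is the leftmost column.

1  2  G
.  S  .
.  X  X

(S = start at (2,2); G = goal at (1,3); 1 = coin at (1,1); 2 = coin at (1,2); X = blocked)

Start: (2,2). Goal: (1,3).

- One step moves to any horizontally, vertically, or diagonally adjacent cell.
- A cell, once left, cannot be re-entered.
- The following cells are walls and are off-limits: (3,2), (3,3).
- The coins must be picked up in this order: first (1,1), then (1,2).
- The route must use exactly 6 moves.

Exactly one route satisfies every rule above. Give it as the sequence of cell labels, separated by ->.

(2,2) -> (3,1) -> (2,1) -> (1,1) -> (1,2) -> (2,3) -> (1,3)

The waypoints must appear in the order (1,1), (1,2), with no cell reused.
Route from (2,2): down-left 1 to (3,1), up 2 to (1,1), right 1 to (1,2), down-right 1 to (2,3), up 1 to (1,3) — 6 moves in all.
Check: order respected (1 at step 3, 2 at step 4); 6 moves as required.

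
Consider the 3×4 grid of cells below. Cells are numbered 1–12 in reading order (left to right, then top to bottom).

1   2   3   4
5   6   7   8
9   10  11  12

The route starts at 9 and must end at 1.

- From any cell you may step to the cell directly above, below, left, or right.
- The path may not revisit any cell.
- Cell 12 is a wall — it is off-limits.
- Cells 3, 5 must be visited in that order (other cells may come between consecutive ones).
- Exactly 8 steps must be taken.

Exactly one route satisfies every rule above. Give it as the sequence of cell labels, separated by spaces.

9 10 11 7 3 2 6 5 1

The waypoints must appear in the order 3, 5, with no cell reused.
Route from 9: right 2 to 11, up 2 to 3, left 1 to 2, down 1 to 6, left 1 to 5, up 1 to 1 — 8 moves in all.
Check: order respected (3 at step 4, 5 at step 7); 8 moves as required.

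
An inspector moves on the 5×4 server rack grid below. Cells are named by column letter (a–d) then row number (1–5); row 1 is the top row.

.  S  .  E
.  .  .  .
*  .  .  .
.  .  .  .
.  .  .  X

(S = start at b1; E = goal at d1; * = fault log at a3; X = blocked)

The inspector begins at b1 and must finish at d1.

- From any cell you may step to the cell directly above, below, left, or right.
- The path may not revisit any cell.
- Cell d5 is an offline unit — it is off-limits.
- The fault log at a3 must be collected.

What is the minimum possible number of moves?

Any route passes through a3 somewhere between b1 and d1. Summing Manhattan distances along the two legs (b1 → a3 → d1) gives a lower bound of 3 + 5 = 8 moves.
A route of 8 moves achieves this: b1 → b2 → a2 → a3 → b3 → c3 → c2 → c1 → d1.
Since 8 matches the lower bound, it is optimal.

8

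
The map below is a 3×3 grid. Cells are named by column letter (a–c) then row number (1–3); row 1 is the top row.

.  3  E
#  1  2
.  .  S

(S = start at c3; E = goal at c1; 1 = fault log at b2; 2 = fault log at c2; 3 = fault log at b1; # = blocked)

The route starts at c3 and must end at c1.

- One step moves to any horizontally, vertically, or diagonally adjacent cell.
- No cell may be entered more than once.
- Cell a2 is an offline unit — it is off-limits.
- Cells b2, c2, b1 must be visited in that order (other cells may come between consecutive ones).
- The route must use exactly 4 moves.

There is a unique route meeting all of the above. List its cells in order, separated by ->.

The waypoints must appear in the order b2, c2, b1, with no cell reused.
Route from c3: up-left to b2, right to c2, up-left to b1, right to c1 — 4 moves in all.
Check: order respected (1 at step 1, 2 at step 2, 3 at step 3); 4 moves as required.

c3 -> b2 -> c2 -> b1 -> c1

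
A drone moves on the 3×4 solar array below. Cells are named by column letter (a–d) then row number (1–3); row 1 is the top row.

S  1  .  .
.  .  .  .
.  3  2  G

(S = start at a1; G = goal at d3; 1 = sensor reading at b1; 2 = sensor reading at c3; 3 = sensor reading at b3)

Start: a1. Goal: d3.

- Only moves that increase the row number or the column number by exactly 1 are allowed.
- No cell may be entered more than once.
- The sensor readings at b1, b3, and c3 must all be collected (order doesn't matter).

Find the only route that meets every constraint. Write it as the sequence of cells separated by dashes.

Moves only go right or down, so the column and row indices never decrease.
Route from a1: right 1 to b1, down 2 to b3, right 2 to d3 — 5 moves in all.
Check: all required cells visited.

a1 - b1 - b2 - b3 - c3 - d3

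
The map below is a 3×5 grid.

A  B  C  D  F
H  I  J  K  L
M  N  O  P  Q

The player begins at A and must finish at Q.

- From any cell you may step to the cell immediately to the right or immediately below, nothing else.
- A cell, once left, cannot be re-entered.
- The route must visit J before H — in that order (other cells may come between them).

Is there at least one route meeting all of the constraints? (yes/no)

no

H lies to the left of J, so going from J to H would need a leftward move — but moves only go right/down, so J cannot be visited before H.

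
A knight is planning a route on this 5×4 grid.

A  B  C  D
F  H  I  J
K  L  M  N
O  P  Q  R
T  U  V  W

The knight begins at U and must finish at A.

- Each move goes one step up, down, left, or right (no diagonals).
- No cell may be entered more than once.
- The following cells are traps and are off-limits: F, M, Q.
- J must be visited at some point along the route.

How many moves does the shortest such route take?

Any route passes through J somewhere between U and A. Summing Manhattan distances along the two legs (U → J → A) gives a lower bound of 5 + 4 = 9 moves.
A route of 9 moves achieves this: U → P → L → H → I → J → D → C → B → A.
Since 9 matches the lower bound, it is optimal.

9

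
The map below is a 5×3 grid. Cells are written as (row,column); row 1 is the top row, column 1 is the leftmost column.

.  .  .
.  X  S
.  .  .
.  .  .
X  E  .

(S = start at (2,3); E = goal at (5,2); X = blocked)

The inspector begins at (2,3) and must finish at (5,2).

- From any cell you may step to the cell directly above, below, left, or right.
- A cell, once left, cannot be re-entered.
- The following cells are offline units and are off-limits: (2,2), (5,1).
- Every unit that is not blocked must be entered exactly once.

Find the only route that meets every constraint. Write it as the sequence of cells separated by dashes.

Need to visit all 13 open cells exactly once, starting at (2,3) and ending at (5,2).
Route from (2,3): up 1 to (1,3), left 2 to (1,1), down 3 to (4,1), right 1 to (4,2), up 1 to (3,2), right 1 to (3,3), down 2 to (5,3), left 1 to (5,2) — 12 moves in all.
Check: all 13 open cells covered.

(2,3) - (1,3) - (1,2) - (1,1) - (2,1) - (3,1) - (4,1) - (4,2) - (3,2) - (3,3) - (4,3) - (5,3) - (5,2)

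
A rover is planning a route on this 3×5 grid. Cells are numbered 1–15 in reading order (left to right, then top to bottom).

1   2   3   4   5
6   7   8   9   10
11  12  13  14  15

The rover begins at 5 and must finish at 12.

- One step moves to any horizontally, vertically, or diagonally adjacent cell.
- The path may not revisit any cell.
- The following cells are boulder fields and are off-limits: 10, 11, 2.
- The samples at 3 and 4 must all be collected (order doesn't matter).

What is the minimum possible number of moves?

4

Any route passes through 3 and 4 in some order between 5 and 12. Summing Chebyshev distances along each leg and taking the cheapest ordering (5 → 4 → 3 → 12) gives a lower bound of 1 + 1 + 2 = 4 moves.
A route of 4 moves achieves this: 5 → 4 → 3 → 7 → 12.
Since 4 matches the lower bound, it is optimal.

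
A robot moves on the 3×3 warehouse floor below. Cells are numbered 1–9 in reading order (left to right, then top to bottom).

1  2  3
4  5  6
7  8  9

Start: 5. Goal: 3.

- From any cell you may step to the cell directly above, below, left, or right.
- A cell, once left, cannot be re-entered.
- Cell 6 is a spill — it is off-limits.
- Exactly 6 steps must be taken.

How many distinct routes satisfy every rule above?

Need simple routes of exactly 6 moves from 5 to 3 (Manhattan distance 2, so 2 moves are spent on a detour and 2 undoing it).
Enumerating: 5 8 7 4 1 2 3.
That gives 1 route.

1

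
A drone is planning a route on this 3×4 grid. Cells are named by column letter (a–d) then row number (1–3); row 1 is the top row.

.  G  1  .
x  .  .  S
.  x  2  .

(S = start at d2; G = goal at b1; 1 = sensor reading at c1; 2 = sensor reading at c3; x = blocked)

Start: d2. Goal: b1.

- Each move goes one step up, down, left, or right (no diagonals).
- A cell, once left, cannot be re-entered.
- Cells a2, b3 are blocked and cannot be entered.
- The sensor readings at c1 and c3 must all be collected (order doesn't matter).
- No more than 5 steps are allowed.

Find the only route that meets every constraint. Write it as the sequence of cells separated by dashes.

d2 - d3 - c3 - c2 - c1 - b1

Any route must reach c1 and c3 and still end at b1 within 5 moves, so the order of the required stops is forced.
Route from d2: down 1 to d3, left 1 to c3, up 2 to c1, left 1 to b1 — 5 moves in all.
Check: all required cells visited; 5 ≤ 5 moves.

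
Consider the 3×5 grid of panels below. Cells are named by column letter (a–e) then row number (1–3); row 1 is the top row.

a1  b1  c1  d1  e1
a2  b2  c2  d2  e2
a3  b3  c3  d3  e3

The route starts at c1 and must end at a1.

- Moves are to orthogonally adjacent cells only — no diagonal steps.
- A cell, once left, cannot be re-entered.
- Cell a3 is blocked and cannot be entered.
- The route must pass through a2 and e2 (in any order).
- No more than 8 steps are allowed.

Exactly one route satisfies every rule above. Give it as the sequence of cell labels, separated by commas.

Any route must reach a2 and e2 and still end at a1 within 8 moves, so the order of the required stops is forced.
Route from c1: 2× right (reaching e1), down to e2, 4× left (reaching a2), up to a1 — 8 moves in all.
Check: all required cells visited; 8 ≤ 8 moves.

c1, d1, e1, e2, d2, c2, b2, a2, a1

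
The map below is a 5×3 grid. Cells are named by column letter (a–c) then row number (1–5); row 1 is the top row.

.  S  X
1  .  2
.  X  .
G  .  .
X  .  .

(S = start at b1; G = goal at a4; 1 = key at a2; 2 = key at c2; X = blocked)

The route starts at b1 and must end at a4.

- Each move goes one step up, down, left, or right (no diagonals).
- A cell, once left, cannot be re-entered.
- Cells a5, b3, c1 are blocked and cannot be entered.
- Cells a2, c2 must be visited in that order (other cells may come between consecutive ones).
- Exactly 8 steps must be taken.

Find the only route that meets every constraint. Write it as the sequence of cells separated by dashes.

The waypoints must appear in the order a2, c2, with no cell reused.
Route from b1: left to a1, down to a2, 2× right (reaching c2), 2× down (reaching c4), 2× left (reaching a4) — 8 moves in all.
Check: order respected (1 at step 2, 2 at step 4); 8 moves as required.

b1 - a1 - a2 - b2 - c2 - c3 - c4 - b4 - a4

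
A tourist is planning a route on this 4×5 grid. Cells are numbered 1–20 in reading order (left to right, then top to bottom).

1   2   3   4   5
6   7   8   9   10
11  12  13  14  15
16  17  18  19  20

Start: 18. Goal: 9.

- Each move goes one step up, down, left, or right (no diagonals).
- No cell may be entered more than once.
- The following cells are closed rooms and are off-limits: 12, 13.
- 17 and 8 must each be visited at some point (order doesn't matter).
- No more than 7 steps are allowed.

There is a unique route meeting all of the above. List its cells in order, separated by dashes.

18 - 17 - 16 - 11 - 6 - 7 - 8 - 9

The budget equals the shortest possible length, so every move has to be on a shortest route through the required cells.
Route from 18: left 2 to 16, up 2 to 6, right 3 to 9 — 7 moves in all.
Check: all required cells visited; 7 ≤ 7 moves.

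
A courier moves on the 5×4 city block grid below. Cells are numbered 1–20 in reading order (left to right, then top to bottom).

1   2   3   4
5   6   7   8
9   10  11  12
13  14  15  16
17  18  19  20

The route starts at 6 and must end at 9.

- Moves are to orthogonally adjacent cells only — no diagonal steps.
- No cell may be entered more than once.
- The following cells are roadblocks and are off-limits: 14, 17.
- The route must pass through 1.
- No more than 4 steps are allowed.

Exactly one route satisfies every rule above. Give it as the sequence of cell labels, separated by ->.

6 -> 2 -> 1 -> 5 -> 9

The 4-move cap with required stops at 1 leaves no slack for detours.
Route from 6: up to 2, left to 1, 2× down (reaching 9) — 4 moves in all.
Check: all required cells visited; 4 ≤ 4 moves.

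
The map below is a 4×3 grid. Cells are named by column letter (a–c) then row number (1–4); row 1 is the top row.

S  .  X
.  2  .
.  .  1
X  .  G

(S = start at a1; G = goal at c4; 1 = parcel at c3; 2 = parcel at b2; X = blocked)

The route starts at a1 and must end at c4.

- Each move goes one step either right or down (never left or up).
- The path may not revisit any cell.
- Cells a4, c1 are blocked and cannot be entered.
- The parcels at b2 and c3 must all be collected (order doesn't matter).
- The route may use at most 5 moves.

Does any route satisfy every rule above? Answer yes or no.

One route that works: a1 → a2 → b2 → b3 → c3 → c4.

yes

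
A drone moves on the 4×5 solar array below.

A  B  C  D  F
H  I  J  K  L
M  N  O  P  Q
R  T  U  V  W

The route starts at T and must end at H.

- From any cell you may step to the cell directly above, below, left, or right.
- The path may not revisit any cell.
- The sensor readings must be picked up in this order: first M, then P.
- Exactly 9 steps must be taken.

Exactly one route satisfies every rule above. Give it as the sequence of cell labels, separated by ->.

The waypoints must appear in the order M, P, with no cell reused.
Route from T: left 1 to R, up 1 to M, right 3 to P, up 1 to K, left 3 to H — 9 moves in all.
Check: order respected (M at step 2, P at step 5); 9 moves as required.

T -> R -> M -> N -> O -> P -> K -> J -> I -> H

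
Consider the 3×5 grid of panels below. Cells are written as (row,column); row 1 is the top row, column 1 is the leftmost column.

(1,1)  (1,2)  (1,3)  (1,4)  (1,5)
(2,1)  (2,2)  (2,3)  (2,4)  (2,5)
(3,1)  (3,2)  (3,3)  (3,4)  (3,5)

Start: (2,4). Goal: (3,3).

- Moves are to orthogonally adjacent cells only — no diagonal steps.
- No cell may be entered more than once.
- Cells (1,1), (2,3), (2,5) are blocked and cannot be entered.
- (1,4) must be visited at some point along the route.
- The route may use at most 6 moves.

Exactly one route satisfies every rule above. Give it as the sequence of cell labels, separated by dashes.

(2,4) - (1,4) - (1,3) - (1,2) - (2,2) - (3,2) - (3,3)

The 6-move cap with required stops at (1,4) leaves no slack for detours.
Route from (2,4): up to (1,4), 2× left (reaching (1,2)), 2× down (reaching (3,2)), right to (3,3) — 6 moves in all.
Check: all required cells visited; 6 ≤ 6 moves.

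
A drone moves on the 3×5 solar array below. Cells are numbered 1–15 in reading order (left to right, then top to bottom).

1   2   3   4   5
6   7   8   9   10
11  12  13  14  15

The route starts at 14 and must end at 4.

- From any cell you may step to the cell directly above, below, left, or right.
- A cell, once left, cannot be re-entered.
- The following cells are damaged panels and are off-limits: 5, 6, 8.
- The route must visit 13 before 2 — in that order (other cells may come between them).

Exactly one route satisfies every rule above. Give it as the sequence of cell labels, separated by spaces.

14 13 12 7 2 3 4

The waypoints must appear in the order 13, 2, with no cell reused.
Route from 14: left 2 to 12, up 2 to 2, right 2 to 4 — 6 moves in all.
Check: order respected (13 at step 1, 2 at step 4).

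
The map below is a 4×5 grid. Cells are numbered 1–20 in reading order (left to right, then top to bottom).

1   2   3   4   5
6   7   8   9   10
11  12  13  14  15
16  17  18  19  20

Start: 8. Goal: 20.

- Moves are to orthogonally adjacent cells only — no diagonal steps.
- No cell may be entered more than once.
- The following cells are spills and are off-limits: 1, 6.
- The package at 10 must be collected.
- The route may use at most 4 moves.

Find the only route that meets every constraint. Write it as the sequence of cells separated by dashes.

Any route must reach 10 and still end at 20 within 4 moves, so the order of the required stops is forced.
Route from 8: 2× right (reaching 10), 2× down (reaching 20) — 4 moves in all.
Check: all required cells visited; 4 ≤ 4 moves.

8 - 9 - 10 - 15 - 20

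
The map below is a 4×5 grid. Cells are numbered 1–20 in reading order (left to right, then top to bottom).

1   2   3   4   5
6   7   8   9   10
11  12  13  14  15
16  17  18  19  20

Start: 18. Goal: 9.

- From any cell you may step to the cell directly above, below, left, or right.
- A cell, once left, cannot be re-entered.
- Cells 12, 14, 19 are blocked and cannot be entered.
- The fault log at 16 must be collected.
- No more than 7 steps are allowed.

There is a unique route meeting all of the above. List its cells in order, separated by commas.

18, 17, 16, 11, 6, 7, 8, 9

The 7-move cap with required stops at 16 leaves no slack for detours.
Route from 18: 2× left (reaching 16), 2× up (reaching 6), 3× right (reaching 9) — 7 moves in all.
Check: all required cells visited; 7 ≤ 7 moves.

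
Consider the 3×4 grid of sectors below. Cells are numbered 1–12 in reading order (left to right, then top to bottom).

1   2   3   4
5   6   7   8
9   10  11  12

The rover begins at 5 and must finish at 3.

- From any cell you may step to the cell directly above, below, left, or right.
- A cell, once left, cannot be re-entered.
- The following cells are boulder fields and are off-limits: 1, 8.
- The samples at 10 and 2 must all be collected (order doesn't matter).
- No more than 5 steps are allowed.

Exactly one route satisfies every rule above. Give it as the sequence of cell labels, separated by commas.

5, 9, 10, 6, 2, 3

Any route must reach 10 and 2 and still end at 3 within 5 moves, so the order of the required stops is forced.
Route from 5: down 1 to 9, right 1 to 10, up 2 to 2, right 1 to 3 — 5 moves in all.
Check: all required cells visited; 5 ≤ 5 moves.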